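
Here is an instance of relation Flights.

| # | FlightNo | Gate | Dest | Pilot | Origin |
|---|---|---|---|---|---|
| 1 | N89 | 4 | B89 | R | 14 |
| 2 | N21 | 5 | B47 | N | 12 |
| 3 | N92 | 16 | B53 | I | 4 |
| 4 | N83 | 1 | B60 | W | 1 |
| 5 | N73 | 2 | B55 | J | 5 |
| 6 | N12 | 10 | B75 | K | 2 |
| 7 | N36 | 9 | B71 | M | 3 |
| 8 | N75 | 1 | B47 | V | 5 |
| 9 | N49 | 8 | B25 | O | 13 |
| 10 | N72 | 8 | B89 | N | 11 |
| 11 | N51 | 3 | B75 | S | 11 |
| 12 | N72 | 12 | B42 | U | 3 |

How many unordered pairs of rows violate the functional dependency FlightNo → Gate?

1

FlightNo=N72: violating pairs (10,12) — 1 pair.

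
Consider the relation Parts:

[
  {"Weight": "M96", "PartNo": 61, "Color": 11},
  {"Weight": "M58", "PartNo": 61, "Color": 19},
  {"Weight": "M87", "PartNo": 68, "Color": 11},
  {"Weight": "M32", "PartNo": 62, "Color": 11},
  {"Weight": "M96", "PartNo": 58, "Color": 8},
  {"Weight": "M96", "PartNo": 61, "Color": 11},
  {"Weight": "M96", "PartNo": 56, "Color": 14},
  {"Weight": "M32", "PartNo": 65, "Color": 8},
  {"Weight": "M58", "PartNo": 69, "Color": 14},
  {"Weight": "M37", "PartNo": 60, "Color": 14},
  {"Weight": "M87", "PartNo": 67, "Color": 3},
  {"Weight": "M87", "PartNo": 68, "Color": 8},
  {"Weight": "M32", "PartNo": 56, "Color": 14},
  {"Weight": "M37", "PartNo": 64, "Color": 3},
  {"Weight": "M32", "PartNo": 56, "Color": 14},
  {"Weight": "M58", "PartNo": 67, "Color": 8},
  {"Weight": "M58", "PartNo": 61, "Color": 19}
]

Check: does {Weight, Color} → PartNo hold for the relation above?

(Weight=M96, Color=11): 2 rows → PartNo = 61, 61 ✓
(Weight=M58, Color=19): 2 rows → PartNo = 61, 61 ✓
(Weight=M87, Color=11): 1 row → PartNo = 68 ✓
(Weight=M32, Color=11): 1 row → PartNo = 62 ✓
(Weight=M96, Color=8): 1 row → PartNo = 58 ✓
(Weight=M96, Color=14): 1 row → PartNo = 56 ✓
(Weight=M32, Color=8): 1 row → PartNo = 65 ✓
(Weight=M58, Color=14): 1 row → PartNo = 69 ✓
(Weight=M37, Color=14): 1 row → PartNo = 60 ✓
(Weight=M87, Color=3): 1 row → PartNo = 67 ✓
(Weight=M87, Color=8): 1 row → PartNo = 68 ✓
(Weight=M32, Color=14): 2 rows → PartNo = 56, 56 ✓
(Weight=M37, Color=3): 1 row → PartNo = 64 ✓
(Weight=M58, Color=8): 1 row → PartNo = 67 ✓
Every {Weight, Color} value is associated with a single PartNo value, so {Weight, Color} → PartNo holds.

Yes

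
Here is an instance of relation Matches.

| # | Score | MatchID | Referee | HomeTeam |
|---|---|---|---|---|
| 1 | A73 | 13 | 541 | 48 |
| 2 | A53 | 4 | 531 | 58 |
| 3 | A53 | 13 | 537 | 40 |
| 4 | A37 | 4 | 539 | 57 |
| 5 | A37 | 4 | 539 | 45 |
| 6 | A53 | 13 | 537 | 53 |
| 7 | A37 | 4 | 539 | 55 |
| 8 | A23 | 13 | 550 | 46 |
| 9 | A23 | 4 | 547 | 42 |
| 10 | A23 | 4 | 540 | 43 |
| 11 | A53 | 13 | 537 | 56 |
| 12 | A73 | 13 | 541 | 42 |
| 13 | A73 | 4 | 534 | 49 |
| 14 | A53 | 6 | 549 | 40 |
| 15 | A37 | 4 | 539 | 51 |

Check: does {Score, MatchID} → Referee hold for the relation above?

No

(Score=A73, MatchID=13): rows 1, 12 → Referee = 541, 541 ✓
(Score=A53, MatchID=4): row 2 → Referee = 531 ✓
(Score=A53, MatchID=13): rows 3, 6, 11 → Referee = 537, 537, 537 ✓
(Score=A37, MatchID=4): rows 4, 5, 7, 15 → Referee = 539, 539, 539, 539 ✓
(Score=A23, MatchID=13): row 8 → Referee = 550 ✓
(Score=A23, MatchID=4): rows 9, 10 → Referee takes values {547, 540} — violation
(Score=A73, MatchID=4): row 13 → Referee = 534 ✓
(Score=A53, MatchID=6): row 14 → Referee = 549 ✓
Two rows agree on {Score, MatchID} but differ on Referee, so {Score, MatchID} → Referee does not hold.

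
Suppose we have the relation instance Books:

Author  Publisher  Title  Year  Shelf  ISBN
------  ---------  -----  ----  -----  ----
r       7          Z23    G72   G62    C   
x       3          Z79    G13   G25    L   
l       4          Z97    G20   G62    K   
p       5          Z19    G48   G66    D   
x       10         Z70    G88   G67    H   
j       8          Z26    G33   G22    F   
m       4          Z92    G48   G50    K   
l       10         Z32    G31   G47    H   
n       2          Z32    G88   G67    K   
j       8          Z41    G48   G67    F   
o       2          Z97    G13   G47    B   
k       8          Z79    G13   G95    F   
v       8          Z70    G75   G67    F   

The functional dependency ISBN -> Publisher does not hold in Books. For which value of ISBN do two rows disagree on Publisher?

K

ISBN=C: 1 row → Publisher = 7 ✓
ISBN=L: 1 row → Publisher = 3 ✓
ISBN=K: 3 rows → Publisher takes values {4, 2} — violation
ISBN=D: 1 row → Publisher = 5 ✓
ISBN=H: 2 rows → Publisher = 10, 10 ✓
ISBN=F: 4 rows → Publisher = 8, 8, 8, 8 ✓
ISBN=B: 1 row → Publisher = 2 ✓
The only ISBN value with inconsistent Publisher is ISBN=K.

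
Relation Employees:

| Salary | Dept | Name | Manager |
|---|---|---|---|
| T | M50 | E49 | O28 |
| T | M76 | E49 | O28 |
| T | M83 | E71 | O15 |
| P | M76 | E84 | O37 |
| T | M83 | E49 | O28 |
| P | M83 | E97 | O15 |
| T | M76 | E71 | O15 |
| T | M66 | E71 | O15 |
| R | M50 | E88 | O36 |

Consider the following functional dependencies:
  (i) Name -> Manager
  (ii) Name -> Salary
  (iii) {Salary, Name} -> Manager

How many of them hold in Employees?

3

(i) Name -> Manager: every LHS value maps to a single RHS value — holds.
(ii) Name -> Salary: every LHS value maps to a single RHS value — holds.
(iii) {Salary, Name} -> Manager: every LHS value maps to a single RHS value — holds.
3 of the 3 dependencies hold.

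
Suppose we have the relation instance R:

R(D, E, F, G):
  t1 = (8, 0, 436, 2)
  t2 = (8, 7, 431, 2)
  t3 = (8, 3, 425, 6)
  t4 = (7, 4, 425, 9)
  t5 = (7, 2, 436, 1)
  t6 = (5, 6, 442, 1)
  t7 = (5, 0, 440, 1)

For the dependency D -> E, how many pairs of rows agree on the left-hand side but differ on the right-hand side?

D=8: violating pairs (1,2), (1,3), (2,3) — 3 pairs.
D=7: violating pairs (4,5) — 1 pair.
D=5: violating pairs (6,7) — 1 pair.

5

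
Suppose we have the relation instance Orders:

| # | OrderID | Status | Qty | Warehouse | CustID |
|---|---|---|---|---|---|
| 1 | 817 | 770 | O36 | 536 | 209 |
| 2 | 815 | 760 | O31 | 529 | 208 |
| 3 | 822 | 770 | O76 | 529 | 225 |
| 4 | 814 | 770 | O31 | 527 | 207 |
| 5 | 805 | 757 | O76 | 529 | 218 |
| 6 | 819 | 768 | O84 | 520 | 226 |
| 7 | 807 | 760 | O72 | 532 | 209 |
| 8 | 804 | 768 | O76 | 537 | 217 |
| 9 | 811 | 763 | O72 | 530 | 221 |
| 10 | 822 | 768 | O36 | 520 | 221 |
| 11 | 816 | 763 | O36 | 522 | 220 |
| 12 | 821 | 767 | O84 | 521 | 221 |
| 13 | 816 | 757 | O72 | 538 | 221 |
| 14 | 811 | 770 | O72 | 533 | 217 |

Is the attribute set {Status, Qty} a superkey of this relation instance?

All 14 rows have distinct {Status, Qty} values, so {Status, Qty} → (all attributes) holds and {Status, Qty} is a superkey.

Yes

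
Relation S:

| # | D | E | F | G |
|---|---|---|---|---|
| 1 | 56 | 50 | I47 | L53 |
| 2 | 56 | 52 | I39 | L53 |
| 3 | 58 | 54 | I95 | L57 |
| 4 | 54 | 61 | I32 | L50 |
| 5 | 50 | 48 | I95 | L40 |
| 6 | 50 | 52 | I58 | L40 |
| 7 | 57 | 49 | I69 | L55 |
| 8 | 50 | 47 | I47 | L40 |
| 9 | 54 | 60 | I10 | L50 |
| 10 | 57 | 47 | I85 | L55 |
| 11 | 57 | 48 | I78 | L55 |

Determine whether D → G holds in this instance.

Yes

D=56: rows 1, 2 → G = L53, L53 ✓
D=58: row 3 → G = L57 ✓
D=54: rows 4, 9 → G = L50, L50 ✓
D=50: rows 5, 6, 8 → G = L40, L40, L40 ✓
D=57: rows 7, 10, 11 → G = L55, L55, L55 ✓
Every D value is associated with a single G value, so D → G holds.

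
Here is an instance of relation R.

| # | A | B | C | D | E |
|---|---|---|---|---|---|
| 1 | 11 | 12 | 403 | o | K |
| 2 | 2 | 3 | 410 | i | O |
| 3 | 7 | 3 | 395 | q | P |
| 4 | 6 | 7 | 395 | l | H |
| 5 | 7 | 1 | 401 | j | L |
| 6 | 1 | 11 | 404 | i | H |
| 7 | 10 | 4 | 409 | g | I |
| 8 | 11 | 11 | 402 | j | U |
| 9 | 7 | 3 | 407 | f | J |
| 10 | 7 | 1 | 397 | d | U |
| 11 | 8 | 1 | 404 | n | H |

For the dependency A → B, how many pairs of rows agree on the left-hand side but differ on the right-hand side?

A=11: violating pairs (1,8) — 1 pair.
A=7: violating pairs (3,5), (3,10), (5,9), (9,10) — 4 pairs.

5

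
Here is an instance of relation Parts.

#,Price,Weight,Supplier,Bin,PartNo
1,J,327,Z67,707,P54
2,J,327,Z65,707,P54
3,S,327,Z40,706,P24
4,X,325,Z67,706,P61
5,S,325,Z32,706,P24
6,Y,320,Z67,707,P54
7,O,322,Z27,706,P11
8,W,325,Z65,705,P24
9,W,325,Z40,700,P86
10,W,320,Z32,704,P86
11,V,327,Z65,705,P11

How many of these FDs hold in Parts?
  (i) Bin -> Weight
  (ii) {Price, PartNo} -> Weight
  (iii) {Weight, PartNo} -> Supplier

0

(i) Bin -> Weight: Bin=707: rows 1, 2, 6 → Weight takes values {327, 320} — violation; Bin=706: rows 3, 4, 5, 7 → Weight takes values {327, 325, 322} — violation; Bin=705: rows 8, 11 → Weight takes values {325, 327} — violation — fails.
(ii) {Price, PartNo} -> Weight: (Price=S, PartNo=P24): rows 3, 5 → Weight takes values {327, 325} — violation; (Price=W, PartNo=P86): rows 9, 10 → Weight takes values {325, 320} — violation — fails.
(iii) {Weight, PartNo} -> Supplier: (Weight=327, PartNo=P54): rows 1, 2 → Supplier takes values {Z67, Z65} — violation; (Weight=325, PartNo=P24): rows 5, 8 → Supplier takes values {Z32, Z65} — violation — fails.
None of the 3 dependencies hold.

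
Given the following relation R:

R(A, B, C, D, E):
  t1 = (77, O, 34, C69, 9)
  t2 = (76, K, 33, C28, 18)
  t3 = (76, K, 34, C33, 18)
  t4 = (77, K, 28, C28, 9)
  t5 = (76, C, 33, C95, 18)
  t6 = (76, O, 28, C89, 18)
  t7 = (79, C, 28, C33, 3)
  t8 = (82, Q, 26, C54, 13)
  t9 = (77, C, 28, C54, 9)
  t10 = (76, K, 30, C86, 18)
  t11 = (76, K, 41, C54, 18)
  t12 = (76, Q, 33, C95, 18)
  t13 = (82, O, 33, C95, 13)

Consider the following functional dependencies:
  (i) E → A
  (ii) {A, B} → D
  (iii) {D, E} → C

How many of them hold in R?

2

(i) E → A: every LHS value maps to a single RHS value — holds.
(ii) {A, B} → D: (A=76, B=K): rows 2, 3, 10, 11 → D takes values {C28, C33, C86, C54} — violation — fails.
(iii) {D, E} → C: every LHS value maps to a single RHS value — holds.
2 of the 3 dependencies hold.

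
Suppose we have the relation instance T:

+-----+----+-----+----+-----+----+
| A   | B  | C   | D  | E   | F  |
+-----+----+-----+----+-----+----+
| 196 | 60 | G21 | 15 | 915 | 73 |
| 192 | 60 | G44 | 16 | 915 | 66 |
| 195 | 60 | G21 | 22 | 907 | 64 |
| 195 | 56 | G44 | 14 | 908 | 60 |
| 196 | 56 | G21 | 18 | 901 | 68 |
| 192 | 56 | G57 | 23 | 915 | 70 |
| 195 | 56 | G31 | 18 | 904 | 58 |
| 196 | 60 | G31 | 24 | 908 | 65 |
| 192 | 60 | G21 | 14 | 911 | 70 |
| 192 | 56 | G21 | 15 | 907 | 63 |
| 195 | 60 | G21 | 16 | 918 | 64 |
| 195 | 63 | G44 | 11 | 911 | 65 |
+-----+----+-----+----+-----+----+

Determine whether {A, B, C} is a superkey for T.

No

Two distinct rows share (A=195, B=60, C=G21), so {A, B, C} does not determine every attribute — not a superkey.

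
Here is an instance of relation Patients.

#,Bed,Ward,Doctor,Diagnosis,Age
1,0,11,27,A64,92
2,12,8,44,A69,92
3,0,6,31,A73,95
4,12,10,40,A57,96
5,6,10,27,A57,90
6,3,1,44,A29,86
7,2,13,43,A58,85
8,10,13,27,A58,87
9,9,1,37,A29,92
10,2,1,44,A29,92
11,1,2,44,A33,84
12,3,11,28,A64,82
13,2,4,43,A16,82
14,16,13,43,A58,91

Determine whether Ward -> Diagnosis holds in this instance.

Yes

Ward=11: rows 1, 12 → Diagnosis = A64, A64 ✓
Ward=8: row 2 → Diagnosis = A69 ✓
Ward=6: row 3 → Diagnosis = A73 ✓
Ward=10: rows 4, 5 → Diagnosis = A57, A57 ✓
Ward=1: rows 6, 9, 10 → Diagnosis = A29, A29, A29 ✓
Ward=13: rows 7, 8, 14 → Diagnosis = A58, A58, A58 ✓
Ward=2: row 11 → Diagnosis = A33 ✓
Ward=4: row 13 → Diagnosis = A16 ✓
Every Ward value is associated with a single Diagnosis value, so Ward -> Diagnosis holds.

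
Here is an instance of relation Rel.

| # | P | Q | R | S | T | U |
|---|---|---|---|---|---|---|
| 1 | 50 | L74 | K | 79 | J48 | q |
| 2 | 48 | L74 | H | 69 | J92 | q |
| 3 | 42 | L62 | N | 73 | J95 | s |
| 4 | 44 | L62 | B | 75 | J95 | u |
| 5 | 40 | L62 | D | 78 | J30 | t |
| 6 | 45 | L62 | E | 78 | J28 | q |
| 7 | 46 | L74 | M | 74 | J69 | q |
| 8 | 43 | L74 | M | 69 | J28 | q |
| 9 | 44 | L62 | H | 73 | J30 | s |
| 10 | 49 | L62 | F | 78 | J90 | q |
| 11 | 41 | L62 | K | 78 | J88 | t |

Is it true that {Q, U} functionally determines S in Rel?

(Q=L74, U=q): rows 1, 2, 7, 8 → S takes values {79, 69, 74} — violation
(Q=L62, U=s): rows 3, 9 → S = 73, 73 ✓
(Q=L62, U=u): row 4 → S = 75 ✓
(Q=L62, U=t): rows 5, 11 → S = 78, 78 ✓
(Q=L62, U=q): rows 6, 10 → S = 78, 78 ✓
Two rows agree on {Q, U} but differ on S, so {Q, U} → S does not hold.

No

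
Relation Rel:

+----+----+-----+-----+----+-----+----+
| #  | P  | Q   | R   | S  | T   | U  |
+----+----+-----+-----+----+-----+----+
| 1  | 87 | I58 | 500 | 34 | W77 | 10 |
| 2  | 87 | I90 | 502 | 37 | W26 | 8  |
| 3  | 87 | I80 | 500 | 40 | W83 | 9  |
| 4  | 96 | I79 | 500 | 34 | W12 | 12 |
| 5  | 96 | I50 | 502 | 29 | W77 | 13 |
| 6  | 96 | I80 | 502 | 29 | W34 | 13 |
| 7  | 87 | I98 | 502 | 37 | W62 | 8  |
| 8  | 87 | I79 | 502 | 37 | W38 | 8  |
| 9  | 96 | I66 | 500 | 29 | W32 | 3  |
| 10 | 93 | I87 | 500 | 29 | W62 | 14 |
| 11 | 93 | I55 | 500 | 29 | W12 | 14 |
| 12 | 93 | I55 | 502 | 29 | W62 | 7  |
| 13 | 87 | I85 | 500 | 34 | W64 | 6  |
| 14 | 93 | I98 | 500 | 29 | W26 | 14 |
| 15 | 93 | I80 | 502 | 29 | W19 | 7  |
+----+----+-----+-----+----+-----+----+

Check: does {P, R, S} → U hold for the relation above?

No

(P=87, R=500, S=34): rows 1, 13 → U takes values {10, 6} — violation
(P=87, R=502, S=37): rows 2, 7, 8 → U = 8, 8, 8 ✓
(P=87, R=500, S=40): row 3 → U = 9 ✓
(P=96, R=500, S=34): row 4 → U = 12 ✓
(P=96, R=502, S=29): rows 5, 6 → U = 13, 13 ✓
(P=96, R=500, S=29): row 9 → U = 3 ✓
(P=93, R=500, S=29): rows 10, 11, 14 → U = 14, 14, 14 ✓
(P=93, R=502, S=29): rows 12, 15 → U = 7, 7 ✓
Two rows agree on {P, R, S} but differ on U, so {P, R, S} → U does not hold.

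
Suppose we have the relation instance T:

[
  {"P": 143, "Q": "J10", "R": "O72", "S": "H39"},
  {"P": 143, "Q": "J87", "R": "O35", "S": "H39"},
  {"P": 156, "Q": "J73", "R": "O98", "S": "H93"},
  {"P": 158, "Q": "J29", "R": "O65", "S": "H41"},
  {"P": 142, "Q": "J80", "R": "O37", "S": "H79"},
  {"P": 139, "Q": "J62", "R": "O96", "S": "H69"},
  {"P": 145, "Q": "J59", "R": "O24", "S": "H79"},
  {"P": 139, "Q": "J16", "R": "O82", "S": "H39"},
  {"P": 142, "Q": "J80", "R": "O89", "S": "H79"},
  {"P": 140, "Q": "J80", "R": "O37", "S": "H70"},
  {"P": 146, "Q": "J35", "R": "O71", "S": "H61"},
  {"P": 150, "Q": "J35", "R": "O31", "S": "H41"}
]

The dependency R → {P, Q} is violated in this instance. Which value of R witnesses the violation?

R=O72: 1 row → {P,Q} = (143, J10) ✓
R=O35: 1 row → {P,Q} = (143, J87) ✓
R=O98: 1 row → {P,Q} = (156, J73) ✓
R=O65: 1 row → {P,Q} = (158, J29) ✓
R=O37: 2 rows → {P,Q} takes values {(142, J80), (140, J80)} — violation
R=O96: 1 row → {P,Q} = (139, J62) ✓
R=O24: 1 row → {P,Q} = (145, J59) ✓
R=O82: 1 row → {P,Q} = (139, J16) ✓
R=O89: 1 row → {P,Q} = (142, J80) ✓
R=O71: 1 row → {P,Q} = (146, J35) ✓
R=O31: 1 row → {P,Q} = (150, J35) ✓
The only R value with inconsistent RHS is R=O37.

O37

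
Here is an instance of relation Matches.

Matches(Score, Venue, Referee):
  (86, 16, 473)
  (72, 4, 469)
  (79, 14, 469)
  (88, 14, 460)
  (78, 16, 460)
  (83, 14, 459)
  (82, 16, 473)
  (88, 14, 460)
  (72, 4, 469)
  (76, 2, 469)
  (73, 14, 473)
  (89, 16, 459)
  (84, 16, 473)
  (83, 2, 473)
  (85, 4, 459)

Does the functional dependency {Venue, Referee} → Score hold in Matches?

(Venue=16, Referee=473): 3 rows → Score takes values {86, 82, 84} — violation
(Venue=4, Referee=469): 2 rows → Score = 72, 72 ✓
(Venue=14, Referee=469): 1 row → Score = 79 ✓
(Venue=14, Referee=460): 2 rows → Score = 88, 88 ✓
(Venue=16, Referee=460): 1 row → Score = 78 ✓
(Venue=14, Referee=459): 1 row → Score = 83 ✓
(Venue=2, Referee=469): 1 row → Score = 76 ✓
(Venue=14, Referee=473): 1 row → Score = 73 ✓
(Venue=16, Referee=459): 1 row → Score = 89 ✓
(Venue=2, Referee=473): 1 row → Score = 83 ✓
(Venue=4, Referee=459): 1 row → Score = 85 ✓
Two rows agree on {Venue, Referee} but differ on Score, so {Venue, Referee} → Score does not hold.

No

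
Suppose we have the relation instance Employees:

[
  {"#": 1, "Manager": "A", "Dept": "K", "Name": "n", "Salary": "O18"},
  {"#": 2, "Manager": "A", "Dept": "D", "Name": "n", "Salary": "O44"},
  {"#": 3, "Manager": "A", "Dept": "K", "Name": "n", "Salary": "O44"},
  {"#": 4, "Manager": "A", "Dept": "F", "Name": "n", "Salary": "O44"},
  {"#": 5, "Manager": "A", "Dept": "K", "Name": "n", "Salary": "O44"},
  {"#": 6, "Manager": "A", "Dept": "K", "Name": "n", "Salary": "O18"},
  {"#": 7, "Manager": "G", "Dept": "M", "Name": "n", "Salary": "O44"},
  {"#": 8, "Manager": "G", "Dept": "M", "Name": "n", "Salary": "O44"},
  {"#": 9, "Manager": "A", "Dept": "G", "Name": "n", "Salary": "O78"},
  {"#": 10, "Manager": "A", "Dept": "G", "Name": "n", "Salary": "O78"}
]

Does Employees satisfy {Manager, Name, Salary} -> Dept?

(Manager=A, Name=n, Salary=O18): rows 1, 6 → Dept = K, K ✓
(Manager=A, Name=n, Salary=O44): rows 2, 3, 4, 5 → Dept takes values {D, K, F} — violation
(Manager=G, Name=n, Salary=O44): rows 7, 8 → Dept = M, M ✓
(Manager=A, Name=n, Salary=O78): rows 9, 10 → Dept = G, G ✓
Two rows agree on {Manager, Name, Salary} but differ on Dept, so {Manager, Name, Salary} -> Dept does not hold.

No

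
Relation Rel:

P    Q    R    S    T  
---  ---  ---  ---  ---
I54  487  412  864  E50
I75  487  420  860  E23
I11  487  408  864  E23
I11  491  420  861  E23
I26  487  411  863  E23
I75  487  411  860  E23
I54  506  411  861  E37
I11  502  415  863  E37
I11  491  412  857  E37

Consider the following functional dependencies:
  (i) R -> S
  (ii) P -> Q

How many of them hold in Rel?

(i) R -> S: R=412: 2 rows → S takes values {864, 857} — violation; R=420: 2 rows → S takes values {860, 861} — violation; R=411: 3 rows → S takes values {863, 860, 861} — violation — fails.
(ii) P -> Q: P=I54: 2 rows → Q takes values {487, 506} — violation; P=I11: 4 rows → Q takes values {487, 491, 502} — violation — fails.
None of the 2 dependencies hold.

0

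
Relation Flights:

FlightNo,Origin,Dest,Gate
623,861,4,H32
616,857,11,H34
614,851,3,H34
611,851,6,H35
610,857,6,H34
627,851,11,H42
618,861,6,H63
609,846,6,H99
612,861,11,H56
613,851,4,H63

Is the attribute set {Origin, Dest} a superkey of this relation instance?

Yes

All 10 rows have distinct {Origin, Dest} values, so {Origin, Dest} → (all attributes) holds and {Origin, Dest} is a superkey.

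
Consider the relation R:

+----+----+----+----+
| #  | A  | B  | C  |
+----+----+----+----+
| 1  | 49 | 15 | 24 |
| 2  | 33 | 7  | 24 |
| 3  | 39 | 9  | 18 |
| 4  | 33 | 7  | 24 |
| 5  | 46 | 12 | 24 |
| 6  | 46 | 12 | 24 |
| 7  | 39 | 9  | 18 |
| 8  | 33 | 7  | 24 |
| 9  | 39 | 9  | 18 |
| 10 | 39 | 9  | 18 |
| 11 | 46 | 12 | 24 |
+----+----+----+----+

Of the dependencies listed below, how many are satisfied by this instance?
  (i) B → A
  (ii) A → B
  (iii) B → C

3

(i) B → A: every LHS value maps to a single RHS value — holds.
(ii) A → B: every LHS value maps to a single RHS value — holds.
(iii) B → C: every LHS value maps to a single RHS value — holds.
3 of the 3 dependencies hold.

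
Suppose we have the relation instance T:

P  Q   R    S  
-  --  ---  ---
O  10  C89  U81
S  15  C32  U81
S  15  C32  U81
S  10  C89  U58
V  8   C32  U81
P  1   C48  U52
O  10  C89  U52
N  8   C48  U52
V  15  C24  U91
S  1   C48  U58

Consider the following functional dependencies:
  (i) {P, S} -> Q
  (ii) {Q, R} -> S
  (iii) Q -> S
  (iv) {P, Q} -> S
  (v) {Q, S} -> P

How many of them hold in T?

1

(i) {P, S} -> Q: (P=S, S=U58): 2 rows → Q takes values {10, 1} — violation — fails.
(ii) {Q, R} -> S: (Q=10, R=C89): 3 rows → S takes values {U81, U58, U52} — violation; (Q=1, R=C48): 2 rows → S takes values {U52, U58} — violation — fails.
(iii) Q -> S: Q=10: 3 rows → S takes values {U81, U58, U52} — violation; Q=15: 3 rows → S takes values {U81, U91} — violation; Q=8: 2 rows → S takes values {U81, U52} — violation; Q=1: 2 rows → S takes values {U52, U58} — violation — fails.
(iv) {P, Q} -> S: (P=O, Q=10): 2 rows → S takes values {U81, U52} — violation — fails.
(v) {Q, S} -> P: every LHS value maps to a single RHS value — holds.
1 of the 5 dependencies holds.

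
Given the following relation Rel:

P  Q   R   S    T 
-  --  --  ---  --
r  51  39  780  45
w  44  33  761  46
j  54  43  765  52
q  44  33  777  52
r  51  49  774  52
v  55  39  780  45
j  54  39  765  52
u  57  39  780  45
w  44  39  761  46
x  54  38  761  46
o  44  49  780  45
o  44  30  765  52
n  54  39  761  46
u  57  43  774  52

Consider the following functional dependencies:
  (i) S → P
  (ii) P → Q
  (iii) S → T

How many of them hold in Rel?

2

(i) S → P: S=780: 4 rows → P takes values {r, v, u, o} — violation; S=761: 4 rows → P takes values {w, x, n} — violation; S=765: 3 rows → P takes values {j, o} — violation; S=774: 2 rows → P takes values {r, u} — violation — fails.
(ii) P → Q: every LHS value maps to a single RHS value — holds.
(iii) S → T: every LHS value maps to a single RHS value — holds.
2 of the 3 dependencies hold.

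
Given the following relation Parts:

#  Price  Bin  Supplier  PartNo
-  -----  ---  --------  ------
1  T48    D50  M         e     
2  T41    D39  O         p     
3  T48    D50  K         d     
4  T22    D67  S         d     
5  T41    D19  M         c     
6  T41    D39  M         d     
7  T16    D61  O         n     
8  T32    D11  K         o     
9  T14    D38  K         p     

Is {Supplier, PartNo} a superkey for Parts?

All 9 rows have distinct {Supplier, PartNo} values, so {Supplier, PartNo} → (all attributes) holds and {Supplier, PartNo} is a superkey.

Yes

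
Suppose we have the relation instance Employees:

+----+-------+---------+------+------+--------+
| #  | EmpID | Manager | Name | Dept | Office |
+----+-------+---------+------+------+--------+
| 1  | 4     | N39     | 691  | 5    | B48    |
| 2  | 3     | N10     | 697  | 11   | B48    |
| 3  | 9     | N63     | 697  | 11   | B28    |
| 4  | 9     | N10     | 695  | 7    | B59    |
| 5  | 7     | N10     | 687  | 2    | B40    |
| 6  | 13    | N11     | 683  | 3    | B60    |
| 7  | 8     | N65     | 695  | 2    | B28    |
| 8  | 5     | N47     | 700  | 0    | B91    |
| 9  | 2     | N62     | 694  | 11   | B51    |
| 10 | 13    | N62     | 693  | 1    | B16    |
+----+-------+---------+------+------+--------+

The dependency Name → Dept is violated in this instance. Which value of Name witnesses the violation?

695

Name=691: row 1 → Dept = 5 ✓
Name=697: rows 2, 3 → Dept = 11, 11 ✓
Name=695: rows 4, 7 → Dept takes values {7, 2} — violation
Name=687: row 5 → Dept = 2 ✓
Name=683: row 6 → Dept = 3 ✓
Name=700: row 8 → Dept = 0 ✓
Name=694: row 9 → Dept = 11 ✓
Name=693: row 10 → Dept = 1 ✓
The only Name value with inconsistent Dept is Name=695.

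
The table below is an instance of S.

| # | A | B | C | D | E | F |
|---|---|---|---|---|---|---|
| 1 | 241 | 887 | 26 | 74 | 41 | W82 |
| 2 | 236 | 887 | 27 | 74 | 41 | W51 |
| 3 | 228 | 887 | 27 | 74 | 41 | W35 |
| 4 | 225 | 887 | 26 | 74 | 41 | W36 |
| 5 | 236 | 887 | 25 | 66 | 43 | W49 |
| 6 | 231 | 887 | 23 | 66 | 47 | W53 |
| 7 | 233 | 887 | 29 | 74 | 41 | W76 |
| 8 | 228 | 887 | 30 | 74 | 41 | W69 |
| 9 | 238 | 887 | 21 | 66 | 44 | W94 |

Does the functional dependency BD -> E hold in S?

(B=887, D=74): rows 1, 2, 3, 4, 7, 8 → E = 41, 41, 41, 41, 41, 41 ✓
(B=887, D=66): rows 5, 6, 9 → E takes values {43, 47, 44} — violation
Two rows agree on BD but differ on E, so BD -> E does not hold.

No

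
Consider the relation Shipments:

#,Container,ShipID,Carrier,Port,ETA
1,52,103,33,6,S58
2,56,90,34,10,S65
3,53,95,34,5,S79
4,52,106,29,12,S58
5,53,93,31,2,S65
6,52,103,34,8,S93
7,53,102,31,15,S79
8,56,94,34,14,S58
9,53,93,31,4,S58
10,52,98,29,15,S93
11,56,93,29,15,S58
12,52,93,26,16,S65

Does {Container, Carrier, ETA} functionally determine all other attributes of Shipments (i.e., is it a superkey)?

All 12 rows have distinct {Container, Carrier, ETA} values, so {Container, Carrier, ETA} → (all attributes) holds and {Container, Carrier, ETA} is a superkey.

Yes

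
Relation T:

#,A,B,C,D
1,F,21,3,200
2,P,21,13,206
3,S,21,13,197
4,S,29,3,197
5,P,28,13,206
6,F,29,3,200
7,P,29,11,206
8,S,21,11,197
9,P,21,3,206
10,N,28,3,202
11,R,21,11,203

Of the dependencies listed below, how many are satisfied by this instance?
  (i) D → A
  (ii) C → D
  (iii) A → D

(i) D → A: every LHS value maps to a single RHS value — holds.
(ii) C → D: C=3: rows 1, 4, 6, 9, 10 → D takes values {200, 197, 206, 202} — violation; C=13: rows 2, 3, 5 → D takes values {206, 197} — violation; C=11: rows 7, 8, 11 → D takes values {206, 197, 203} — violation — fails.
(iii) A → D: every LHS value maps to a single RHS value — holds.
2 of the 3 dependencies hold.

2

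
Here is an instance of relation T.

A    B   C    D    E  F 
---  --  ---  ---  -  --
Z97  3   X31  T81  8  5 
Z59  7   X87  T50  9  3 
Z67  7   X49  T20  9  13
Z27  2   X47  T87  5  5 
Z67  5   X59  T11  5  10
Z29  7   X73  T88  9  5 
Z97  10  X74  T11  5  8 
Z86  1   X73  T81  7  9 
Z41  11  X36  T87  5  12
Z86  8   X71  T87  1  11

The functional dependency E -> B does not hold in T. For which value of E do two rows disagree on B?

E=8: 1 row → B = 3 ✓
E=9: 3 rows → B = 7, 7, 7 ✓
E=5: 4 rows → B takes values {2, 5, 10, 11} — violation
E=7: 1 row → B = 1 ✓
E=1: 1 row → B = 8 ✓
The only E value with inconsistent B is E=5.

5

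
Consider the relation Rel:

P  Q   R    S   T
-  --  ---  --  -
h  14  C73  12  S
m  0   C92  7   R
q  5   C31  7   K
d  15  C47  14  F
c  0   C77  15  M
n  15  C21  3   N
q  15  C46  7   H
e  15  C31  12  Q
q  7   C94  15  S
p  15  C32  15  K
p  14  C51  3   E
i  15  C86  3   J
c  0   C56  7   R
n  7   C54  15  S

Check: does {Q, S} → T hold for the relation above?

(Q=14, S=12): 1 row → T = S ✓
(Q=0, S=7): 2 rows → T = R, R ✓
(Q=5, S=7): 1 row → T = K ✓
(Q=15, S=14): 1 row → T = F ✓
(Q=0, S=15): 1 row → T = M ✓
(Q=15, S=3): 2 rows → T takes values {N, J} — violation
(Q=15, S=7): 1 row → T = H ✓
(Q=15, S=12): 1 row → T = Q ✓
(Q=7, S=15): 2 rows → T = S, S ✓
(Q=15, S=15): 1 row → T = K ✓
(Q=14, S=3): 1 row → T = E ✓
Two rows agree on {Q, S} but differ on T, so {Q, S} → T does not hold.

No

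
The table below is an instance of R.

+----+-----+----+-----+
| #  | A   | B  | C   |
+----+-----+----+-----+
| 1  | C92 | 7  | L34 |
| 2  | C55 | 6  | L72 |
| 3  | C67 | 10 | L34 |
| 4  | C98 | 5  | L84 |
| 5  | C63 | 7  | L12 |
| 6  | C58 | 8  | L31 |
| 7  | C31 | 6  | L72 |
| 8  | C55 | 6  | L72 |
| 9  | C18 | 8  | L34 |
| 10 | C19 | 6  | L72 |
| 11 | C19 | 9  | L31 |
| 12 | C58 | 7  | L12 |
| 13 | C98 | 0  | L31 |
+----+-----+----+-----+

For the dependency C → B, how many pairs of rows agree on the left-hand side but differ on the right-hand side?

C=L34: violating pairs (1,3), (1,9), (3,9) — 3 pairs.
C=L72: all 4 rows agree on B — 0 pairs.
C=L12: all 2 rows agree on B — 0 pairs.
C=L31: violating pairs (6,11), (6,13), (11,13) — 3 pairs.

6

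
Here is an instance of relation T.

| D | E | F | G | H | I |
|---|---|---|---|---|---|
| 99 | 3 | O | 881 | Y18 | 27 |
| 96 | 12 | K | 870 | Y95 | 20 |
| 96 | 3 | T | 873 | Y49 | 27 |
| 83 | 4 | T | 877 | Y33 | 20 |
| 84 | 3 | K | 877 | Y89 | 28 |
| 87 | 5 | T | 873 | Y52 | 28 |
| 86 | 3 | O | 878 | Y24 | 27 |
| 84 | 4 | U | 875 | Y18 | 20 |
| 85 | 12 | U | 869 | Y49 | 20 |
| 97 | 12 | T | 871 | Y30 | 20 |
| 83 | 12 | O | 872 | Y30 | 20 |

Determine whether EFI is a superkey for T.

No

Two distinct rows share (E=3, F=O, I=27), so EFI does not determine every attribute — not a superkey.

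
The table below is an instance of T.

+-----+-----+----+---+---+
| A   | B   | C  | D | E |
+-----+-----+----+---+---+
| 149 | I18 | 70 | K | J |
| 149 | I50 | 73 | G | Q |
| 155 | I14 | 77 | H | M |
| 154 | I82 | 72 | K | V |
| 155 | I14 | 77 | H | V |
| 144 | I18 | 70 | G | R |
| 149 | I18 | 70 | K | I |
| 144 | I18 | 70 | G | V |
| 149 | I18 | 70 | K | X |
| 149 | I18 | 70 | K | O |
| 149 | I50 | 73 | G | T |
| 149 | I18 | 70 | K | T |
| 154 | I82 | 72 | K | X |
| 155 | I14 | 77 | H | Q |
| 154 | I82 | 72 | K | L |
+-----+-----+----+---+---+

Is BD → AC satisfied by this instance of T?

Yes

(B=I18, D=K): 5 rows → {A,C} = (149, 70), (149, 70), (149, 70), (149, 70), (149, 70) ✓
(B=I50, D=G): 2 rows → {A,C} = (149, 73), (149, 73) ✓
(B=I14, D=H): 3 rows → {A,C} = (155, 77), (155, 77), (155, 77) ✓
(B=I82, D=K): 3 rows → {A,C} = (154, 72), (154, 72), (154, 72) ✓
(B=I18, D=G): 2 rows → {A,C} = (144, 70), (144, 70) ✓
Every BD value is associated with a single AC value, so BD → AC holds.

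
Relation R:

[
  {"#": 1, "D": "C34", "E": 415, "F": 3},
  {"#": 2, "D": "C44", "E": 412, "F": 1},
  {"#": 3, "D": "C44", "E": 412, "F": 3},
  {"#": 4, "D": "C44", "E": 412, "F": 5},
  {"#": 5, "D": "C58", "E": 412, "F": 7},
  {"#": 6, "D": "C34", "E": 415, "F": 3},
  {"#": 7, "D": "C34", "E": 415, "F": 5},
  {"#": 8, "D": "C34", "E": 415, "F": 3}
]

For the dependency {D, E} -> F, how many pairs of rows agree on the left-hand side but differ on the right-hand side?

(D=C34, E=415): violating pairs (1,7), (6,7), (7,8) — 3 pairs.
(D=C44, E=412): violating pairs (2,3), (2,4), (3,4) — 3 pairs.

6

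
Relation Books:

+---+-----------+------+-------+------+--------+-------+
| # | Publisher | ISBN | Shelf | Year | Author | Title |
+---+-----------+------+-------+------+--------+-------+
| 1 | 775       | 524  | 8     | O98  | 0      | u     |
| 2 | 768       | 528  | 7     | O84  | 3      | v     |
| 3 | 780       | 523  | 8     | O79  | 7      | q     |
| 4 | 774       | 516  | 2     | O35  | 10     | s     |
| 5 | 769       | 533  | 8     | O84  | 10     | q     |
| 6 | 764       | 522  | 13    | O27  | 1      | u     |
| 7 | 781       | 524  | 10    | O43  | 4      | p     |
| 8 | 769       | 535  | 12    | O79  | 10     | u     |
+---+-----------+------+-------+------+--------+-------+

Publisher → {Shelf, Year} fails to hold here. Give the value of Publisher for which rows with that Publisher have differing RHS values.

769

Publisher=775: row 1 → {Shelf,Year} = (8, O98) ✓
Publisher=768: row 2 → {Shelf,Year} = (7, O84) ✓
Publisher=780: row 3 → {Shelf,Year} = (8, O79) ✓
Publisher=774: row 4 → {Shelf,Year} = (2, O35) ✓
Publisher=769: rows 5, 8 → {Shelf,Year} takes values {(8, O84), (12, O79)} — violation
Publisher=764: row 6 → {Shelf,Year} = (13, O27) ✓
Publisher=781: row 7 → {Shelf,Year} = (10, O43) ✓
The only Publisher value with inconsistent RHS is Publisher=769.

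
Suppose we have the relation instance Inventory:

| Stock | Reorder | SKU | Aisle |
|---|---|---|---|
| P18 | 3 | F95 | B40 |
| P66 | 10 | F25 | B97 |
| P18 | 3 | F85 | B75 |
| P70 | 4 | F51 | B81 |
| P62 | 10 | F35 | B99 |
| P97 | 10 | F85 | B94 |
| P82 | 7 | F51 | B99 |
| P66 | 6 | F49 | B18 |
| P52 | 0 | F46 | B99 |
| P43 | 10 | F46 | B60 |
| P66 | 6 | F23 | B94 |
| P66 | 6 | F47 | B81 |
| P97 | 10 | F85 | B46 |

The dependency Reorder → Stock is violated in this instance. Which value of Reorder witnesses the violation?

Reorder=3: 2 rows → Stock = P18, P18 ✓
Reorder=10: 5 rows → Stock takes values {P66, P62, P97, P43} — violation
Reorder=4: 1 row → Stock = P70 ✓
Reorder=7: 1 row → Stock = P82 ✓
Reorder=6: 3 rows → Stock = P66, P66, P66 ✓
Reorder=0: 1 row → Stock = P52 ✓
The only Reorder value with inconsistent Stock is Reorder=10.

10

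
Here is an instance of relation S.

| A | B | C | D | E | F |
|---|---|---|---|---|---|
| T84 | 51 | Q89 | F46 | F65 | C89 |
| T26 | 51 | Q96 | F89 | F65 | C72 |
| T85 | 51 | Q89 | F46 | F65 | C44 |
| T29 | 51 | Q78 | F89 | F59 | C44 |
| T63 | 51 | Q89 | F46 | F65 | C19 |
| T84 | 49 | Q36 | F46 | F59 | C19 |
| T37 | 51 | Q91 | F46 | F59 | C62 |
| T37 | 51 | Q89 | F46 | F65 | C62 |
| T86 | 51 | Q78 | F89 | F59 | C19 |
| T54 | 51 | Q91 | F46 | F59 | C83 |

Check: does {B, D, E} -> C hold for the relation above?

Yes

(B=51, D=F46, E=F65): 4 rows → C = Q89, Q89, Q89, Q89 ✓
(B=51, D=F89, E=F65): 1 row → C = Q96 ✓
(B=51, D=F89, E=F59): 2 rows → C = Q78, Q78 ✓
(B=49, D=F46, E=F59): 1 row → C = Q36 ✓
(B=51, D=F46, E=F59): 2 rows → C = Q91, Q91 ✓
Every {B, D, E} value is associated with a single C value, so {B, D, E} -> C holds.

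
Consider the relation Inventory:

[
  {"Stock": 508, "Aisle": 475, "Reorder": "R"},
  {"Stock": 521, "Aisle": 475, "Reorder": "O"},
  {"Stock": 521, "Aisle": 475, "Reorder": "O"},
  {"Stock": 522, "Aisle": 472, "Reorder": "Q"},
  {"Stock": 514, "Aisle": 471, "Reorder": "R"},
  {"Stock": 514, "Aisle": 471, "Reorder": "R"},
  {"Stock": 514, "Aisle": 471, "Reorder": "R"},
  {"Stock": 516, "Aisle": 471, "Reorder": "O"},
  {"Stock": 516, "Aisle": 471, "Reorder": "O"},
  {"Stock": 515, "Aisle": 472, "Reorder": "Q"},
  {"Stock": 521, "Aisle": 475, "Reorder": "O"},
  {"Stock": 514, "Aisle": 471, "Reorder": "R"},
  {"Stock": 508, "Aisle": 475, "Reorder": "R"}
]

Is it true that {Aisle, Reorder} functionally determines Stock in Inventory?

No

(Aisle=475, Reorder=R): 2 rows → Stock = 508, 508 ✓
(Aisle=475, Reorder=O): 3 rows → Stock = 521, 521, 521 ✓
(Aisle=472, Reorder=Q): 2 rows → Stock takes values {522, 515} — violation
(Aisle=471, Reorder=R): 4 rows → Stock = 514, 514, 514, 514 ✓
(Aisle=471, Reorder=O): 2 rows → Stock = 516, 516 ✓
Two rows agree on {Aisle, Reorder} but differ on Stock, so {Aisle, Reorder} → Stock does not hold.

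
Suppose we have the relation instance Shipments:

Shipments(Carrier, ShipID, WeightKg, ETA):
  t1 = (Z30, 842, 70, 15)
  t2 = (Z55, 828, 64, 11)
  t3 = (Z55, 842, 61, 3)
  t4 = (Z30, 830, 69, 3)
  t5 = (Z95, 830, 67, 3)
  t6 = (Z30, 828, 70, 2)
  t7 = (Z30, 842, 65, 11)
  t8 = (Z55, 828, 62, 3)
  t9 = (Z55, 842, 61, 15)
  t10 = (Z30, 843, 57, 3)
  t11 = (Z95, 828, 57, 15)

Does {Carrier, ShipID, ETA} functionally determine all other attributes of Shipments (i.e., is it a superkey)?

All 11 rows have distinct {Carrier, ShipID, ETA} values, so {Carrier, ShipID, ETA} → (all attributes) holds and {Carrier, ShipID, ETA} is a superkey.

Yes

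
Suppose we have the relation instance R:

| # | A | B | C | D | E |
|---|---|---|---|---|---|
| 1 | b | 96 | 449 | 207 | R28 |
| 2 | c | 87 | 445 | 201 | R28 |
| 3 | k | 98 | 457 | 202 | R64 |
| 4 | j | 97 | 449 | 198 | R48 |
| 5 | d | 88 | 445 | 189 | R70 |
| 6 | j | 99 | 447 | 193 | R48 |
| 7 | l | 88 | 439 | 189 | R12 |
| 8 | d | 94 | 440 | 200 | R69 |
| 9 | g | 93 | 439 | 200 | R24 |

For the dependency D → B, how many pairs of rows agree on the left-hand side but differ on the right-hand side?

D=189: all 2 rows agree on B — 0 pairs.
D=200: violating pairs (8,9) — 1 pair.

1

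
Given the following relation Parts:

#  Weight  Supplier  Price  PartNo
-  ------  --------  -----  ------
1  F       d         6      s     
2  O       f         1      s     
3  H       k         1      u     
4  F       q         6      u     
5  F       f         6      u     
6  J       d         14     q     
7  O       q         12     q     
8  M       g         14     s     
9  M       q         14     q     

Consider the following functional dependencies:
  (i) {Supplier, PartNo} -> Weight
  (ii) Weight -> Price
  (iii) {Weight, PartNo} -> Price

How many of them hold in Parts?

(i) {Supplier, PartNo} -> Weight: (Supplier=q, PartNo=q): rows 7, 9 → Weight takes values {O, M} — violation — fails.
(ii) Weight -> Price: Weight=O: rows 2, 7 → Price takes values {1, 12} — violation — fails.
(iii) {Weight, PartNo} -> Price: every LHS value maps to a single RHS value — holds.
1 of the 3 dependencies holds.

1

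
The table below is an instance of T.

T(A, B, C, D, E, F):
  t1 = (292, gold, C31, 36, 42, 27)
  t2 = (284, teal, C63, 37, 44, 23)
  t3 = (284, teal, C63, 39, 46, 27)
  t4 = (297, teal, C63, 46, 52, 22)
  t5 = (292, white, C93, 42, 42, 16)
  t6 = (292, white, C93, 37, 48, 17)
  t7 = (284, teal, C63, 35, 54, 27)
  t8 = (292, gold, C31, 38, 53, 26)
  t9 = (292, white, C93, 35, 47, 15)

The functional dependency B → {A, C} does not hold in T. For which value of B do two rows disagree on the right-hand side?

B=gold: rows 1, 8 → {A,C} = (292, C31), (292, C31) ✓
B=teal: rows 2, 3, 4, 7 → {A,C} takes values {(284, C63), (297, C63)} — violation
B=white: rows 5, 6, 9 → {A,C} = (292, C93), (292, C93), (292, C93) ✓
The only B value with inconsistent RHS is B=teal.

teal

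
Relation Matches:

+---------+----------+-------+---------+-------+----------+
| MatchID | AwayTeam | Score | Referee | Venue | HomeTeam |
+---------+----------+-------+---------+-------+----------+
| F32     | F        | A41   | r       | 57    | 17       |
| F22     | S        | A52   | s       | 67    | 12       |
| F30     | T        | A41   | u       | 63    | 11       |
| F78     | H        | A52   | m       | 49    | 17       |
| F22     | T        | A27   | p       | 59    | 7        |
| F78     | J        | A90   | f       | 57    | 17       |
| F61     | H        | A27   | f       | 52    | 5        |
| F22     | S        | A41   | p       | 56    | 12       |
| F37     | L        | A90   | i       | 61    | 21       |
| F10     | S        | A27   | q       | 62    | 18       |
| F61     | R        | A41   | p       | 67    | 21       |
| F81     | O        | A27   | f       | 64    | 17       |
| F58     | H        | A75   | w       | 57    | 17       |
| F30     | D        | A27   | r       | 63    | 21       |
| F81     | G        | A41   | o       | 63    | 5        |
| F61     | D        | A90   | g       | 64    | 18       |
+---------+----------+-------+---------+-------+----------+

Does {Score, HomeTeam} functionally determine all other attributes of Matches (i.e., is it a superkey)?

Yes

All 16 rows have distinct {Score, HomeTeam} values, so {Score, HomeTeam} → (all attributes) holds and {Score, HomeTeam} is a superkey.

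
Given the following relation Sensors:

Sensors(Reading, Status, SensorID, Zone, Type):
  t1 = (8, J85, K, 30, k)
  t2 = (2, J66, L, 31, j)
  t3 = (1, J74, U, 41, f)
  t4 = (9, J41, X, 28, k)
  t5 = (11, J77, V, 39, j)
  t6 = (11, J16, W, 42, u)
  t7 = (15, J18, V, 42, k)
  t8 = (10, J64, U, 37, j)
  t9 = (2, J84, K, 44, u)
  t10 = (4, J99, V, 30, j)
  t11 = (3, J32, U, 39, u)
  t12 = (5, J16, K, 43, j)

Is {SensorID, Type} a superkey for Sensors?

No

Rows 5 and 10 have the same {SensorID, Type} value (SensorID=V, Type=j) but are distinct tuples, so {SensorID, Type} does not determine every attribute — not a superkey.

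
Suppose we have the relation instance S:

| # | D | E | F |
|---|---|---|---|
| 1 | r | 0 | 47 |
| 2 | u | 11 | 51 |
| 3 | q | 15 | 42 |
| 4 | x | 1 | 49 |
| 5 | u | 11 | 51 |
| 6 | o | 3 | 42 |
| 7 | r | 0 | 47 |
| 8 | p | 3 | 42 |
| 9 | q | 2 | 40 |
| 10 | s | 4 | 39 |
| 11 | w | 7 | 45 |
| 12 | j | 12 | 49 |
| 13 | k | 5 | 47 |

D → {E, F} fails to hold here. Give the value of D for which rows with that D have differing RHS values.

q

D=r: rows 1, 7 → {E,F} = (0, 47), (0, 47) ✓
D=u: rows 2, 5 → {E,F} = (11, 51), (11, 51) ✓
D=q: rows 3, 9 → {E,F} takes values {(15, 42), (2, 40)} — violation
D=x: row 4 → {E,F} = (1, 49) ✓
D=o: row 6 → {E,F} = (3, 42) ✓
D=p: row 8 → {E,F} = (3, 42) ✓
D=s: row 10 → {E,F} = (4, 39) ✓
D=w: row 11 → {E,F} = (7, 45) ✓
D=j: row 12 → {E,F} = (12, 49) ✓
D=k: row 13 → {E,F} = (5, 47) ✓
The only D value with inconsistent RHS is D=q.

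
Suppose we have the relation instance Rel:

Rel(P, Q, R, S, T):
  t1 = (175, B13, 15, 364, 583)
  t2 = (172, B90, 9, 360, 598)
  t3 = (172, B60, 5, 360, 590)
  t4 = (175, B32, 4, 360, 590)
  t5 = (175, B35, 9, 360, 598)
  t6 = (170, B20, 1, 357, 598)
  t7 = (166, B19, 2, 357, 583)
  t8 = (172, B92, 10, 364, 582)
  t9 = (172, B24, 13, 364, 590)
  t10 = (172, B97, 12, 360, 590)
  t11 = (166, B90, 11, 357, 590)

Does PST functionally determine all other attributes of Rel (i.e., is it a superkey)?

No

Rows 3 and 10 have the same PST value (P=172, S=360, T=590) but are distinct tuples, so PST does not determine every attribute — not a superkey.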